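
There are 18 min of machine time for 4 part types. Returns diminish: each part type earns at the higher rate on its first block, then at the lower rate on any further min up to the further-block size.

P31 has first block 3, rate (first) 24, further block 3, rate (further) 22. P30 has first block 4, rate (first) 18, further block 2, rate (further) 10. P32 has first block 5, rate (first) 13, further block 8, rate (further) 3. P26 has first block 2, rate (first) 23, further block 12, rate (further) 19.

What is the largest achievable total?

Rank every tier by rate: P31/T1 24 > P26/T1 23 > P31/T2 22 > P26/T2 19 > P30/T1 18 > P32/T1 13 > P30/T2 10 > P32/T2 3.
P31/T1 (24): +3 — 15 left.
Fill P26 T1 block (2 at 23) — 13 left.
P31/T2 (22): +3 — 10 left.
P26/T2: +10 of 12 at 19; pool empty.
Total = 24×3 + 23×2 + 22×3 + 19×10 = 374.

374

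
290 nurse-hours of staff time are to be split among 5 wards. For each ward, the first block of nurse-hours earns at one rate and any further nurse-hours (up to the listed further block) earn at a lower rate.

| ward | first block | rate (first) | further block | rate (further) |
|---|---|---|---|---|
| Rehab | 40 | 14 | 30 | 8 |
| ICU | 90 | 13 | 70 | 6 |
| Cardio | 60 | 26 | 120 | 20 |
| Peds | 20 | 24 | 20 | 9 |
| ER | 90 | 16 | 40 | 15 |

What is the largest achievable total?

5880

Treat each block as its own option and order by rate: Cardio/T1 26 > Peds/T1 24 > Cardio/T2 20 > ER/T1 16 > ER/T2 15 > Rehab/T1 14 > ICU/T1 13 > Peds/T2 9 > Rehab/T2 8 > ICU/T2 6.
Cardio/T1 (26): +60 → 230 left.
Peds T1 at 24: fill all 20 → 210 left.
Cardio/T2 (20): +120 → 90 left.
ER T1 at 16: fill all 90 → 0 left.
Total = 26×60 + 24×20 + 20×120 + 16×90 = 5880.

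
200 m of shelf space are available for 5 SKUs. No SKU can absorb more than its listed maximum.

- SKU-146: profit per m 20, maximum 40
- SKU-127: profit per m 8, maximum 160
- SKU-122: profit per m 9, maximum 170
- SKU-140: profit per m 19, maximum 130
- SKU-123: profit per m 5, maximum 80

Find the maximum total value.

3540

Highest profit per m first: SKU-146 20 > SKU-140 19 > SKU-122 9 > SKU-127 8 > SKU-123 5.
SKU-146: +40 to 40 (cap) ; 160 left.
SKU-140: +130 to 130 (cap) ; 30 left.
SKU-122: +30 (room for 170) → 30. Pool exhausted.
Total = 20×40 + 9×30 + 19×130 = 3540.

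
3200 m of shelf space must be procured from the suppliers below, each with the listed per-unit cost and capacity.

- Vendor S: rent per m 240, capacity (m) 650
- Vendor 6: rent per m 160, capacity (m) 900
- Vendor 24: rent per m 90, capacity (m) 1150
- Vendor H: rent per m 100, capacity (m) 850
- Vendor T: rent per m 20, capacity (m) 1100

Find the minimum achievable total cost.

226500

Fill from the cheapest supplier first.
Vendor T at 20: take all 1100 m → 2100 still needed.
Vendor 24 (90): use full 1150 → 950 m to go.
Vendor H (100): use full 850 → 100 m to go.
Take 100 from Vendor 6 at 160 to finish.
Vendor S: unused.
Cost = 1100×20 + 1150×90 + 850×100 + 100×160 = 226500.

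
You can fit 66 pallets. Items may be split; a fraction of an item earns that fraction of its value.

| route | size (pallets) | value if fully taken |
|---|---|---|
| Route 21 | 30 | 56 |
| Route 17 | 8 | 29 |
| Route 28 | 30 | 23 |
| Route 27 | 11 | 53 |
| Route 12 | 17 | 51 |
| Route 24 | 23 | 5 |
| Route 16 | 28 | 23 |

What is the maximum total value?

189

Rank by value-to-size ratio: Route 27 53/11≈4.82, Route 17 29/8≈3.62, Route 12 51/17≈3, Route 21 56/30≈1.87, Route 16 23/28≈0.821, Route 28 23/30≈0.767, Route 24 5/23≈0.217.
All 11 pallets of Route 27 fit (value 53) — 55 remain.
Route 17: take in full, 8 pallets for value 29 — 47 left.
All 17 pallets of Route 12 fit (value 51) — 30 remain.
Take all of Route 21 (30 pallets, value 56) — 0 pallets left.
Total value = 189.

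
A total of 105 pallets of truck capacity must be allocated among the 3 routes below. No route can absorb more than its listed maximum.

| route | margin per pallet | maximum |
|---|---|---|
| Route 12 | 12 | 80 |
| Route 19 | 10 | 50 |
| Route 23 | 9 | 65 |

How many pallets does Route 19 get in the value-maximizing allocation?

Rank by margin per pallet: Route 12 12 > Route 19 10 > Route 23 9.
Route 12 takes 80 to reach its cap of 80 → 25 left.
Route 19: +25 (room for 50) → 25. Pool exhausted.

25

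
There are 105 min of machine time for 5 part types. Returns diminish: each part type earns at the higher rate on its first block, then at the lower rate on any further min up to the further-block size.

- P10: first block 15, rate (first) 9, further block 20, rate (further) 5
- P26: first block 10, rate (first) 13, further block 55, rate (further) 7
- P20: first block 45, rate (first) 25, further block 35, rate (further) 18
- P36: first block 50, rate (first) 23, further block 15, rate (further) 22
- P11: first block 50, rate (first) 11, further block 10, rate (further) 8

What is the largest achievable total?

2495

Rank every tier by rate: P20/T1 25 > P36/T1 23 > P36/T2 22 > P20/T2 18 > P26/T1 13 > P11/T1 11 > P10/T1 9 > P11/T2 8 > P26/T2 7 > P10/T2 5.
P20 T1 at 25: fill all 45 → 60 left.
P36/T1 (23): +50 → 10 left.
10 remain; put them into P36 T2 at 22.
Total = 25×45 + 23×50 + 22×10 = 2495.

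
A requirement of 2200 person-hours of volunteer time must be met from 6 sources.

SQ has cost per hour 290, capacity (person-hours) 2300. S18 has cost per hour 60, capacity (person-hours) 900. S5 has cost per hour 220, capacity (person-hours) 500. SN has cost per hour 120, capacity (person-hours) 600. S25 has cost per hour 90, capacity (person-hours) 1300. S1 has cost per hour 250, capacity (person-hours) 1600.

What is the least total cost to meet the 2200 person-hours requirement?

Fill from the cheapest source first.
S18 at 60: take all 900 person-hours ; 1300 still needed.
S25 (90): use full 1300 ; 0 person-hours to go.
SN, S5, S1, SQ: unused.
Cost = 900×60 + 1300×90 = 171000.

171000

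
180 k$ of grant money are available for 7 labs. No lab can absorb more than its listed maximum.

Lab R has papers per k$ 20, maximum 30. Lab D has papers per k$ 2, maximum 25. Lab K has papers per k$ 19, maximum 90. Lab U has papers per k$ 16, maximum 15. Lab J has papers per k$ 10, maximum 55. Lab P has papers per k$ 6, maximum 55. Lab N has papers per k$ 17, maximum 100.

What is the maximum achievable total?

3330

Order the labs by papers per k$: Lab R 20 > Lab K 19 > Lab N 17 > Lab U 16 > Lab J 10 > Lab P 6 > Lab D 2.
Give Lab R 30 to hit its cap of 30 → 150 left.
Lab K: +90 to 90 (cap) → 60 left.
Only 60 left; Lab N takes them to reach 60.
Total = 20×30 + 19×90 + 17×60 = 3330.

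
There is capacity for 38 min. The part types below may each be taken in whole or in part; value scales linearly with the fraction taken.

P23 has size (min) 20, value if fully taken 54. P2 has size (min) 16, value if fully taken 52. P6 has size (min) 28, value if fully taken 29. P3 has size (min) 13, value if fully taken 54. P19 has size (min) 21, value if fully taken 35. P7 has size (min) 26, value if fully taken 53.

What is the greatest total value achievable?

Sort by value density: P3 54/13≈4.15, P2 52/16≈3.25, P23 54/20≈2.7, P7 53/26≈2.04, P19 35/21≈1.67, P6 29/28≈1.04.
Take all of P3 (13 min, value 54) — 25 min left.
All 16 min of P2 fit (value 52) — 9 remain.
9 min left: a 9/20 share of P23 gives 54×9/20 = 24.3.
Total value = 130.3.

130.3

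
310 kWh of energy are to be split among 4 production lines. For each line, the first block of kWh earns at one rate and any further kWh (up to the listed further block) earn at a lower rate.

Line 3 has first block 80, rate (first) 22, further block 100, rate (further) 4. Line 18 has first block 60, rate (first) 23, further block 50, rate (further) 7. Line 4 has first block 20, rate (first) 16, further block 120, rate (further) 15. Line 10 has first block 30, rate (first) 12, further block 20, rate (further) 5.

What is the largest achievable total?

Rank every tier by rate: Line 18/T1 23 > Line 3/T1 22 > Line 4/T1 16 > Line 4/T2 15 > Line 10/T1 12 > Line 18/T2 7 > Line 10/T2 5 > Line 3/T2 4.
Line 18/T1 (23): +60 → 250 left.
Line 3 T1 at 22: fill all 80 → 170 left.
Line 4/T1 (16): +20 → 150 left.
Line 4/T2 (15): +120 → 30 left.
Line 10/T1 (12): +30 → 0 left.
Total = 23×60 + 22×80 + 16×20 + 15×120 + 12×30 = 5620.

5620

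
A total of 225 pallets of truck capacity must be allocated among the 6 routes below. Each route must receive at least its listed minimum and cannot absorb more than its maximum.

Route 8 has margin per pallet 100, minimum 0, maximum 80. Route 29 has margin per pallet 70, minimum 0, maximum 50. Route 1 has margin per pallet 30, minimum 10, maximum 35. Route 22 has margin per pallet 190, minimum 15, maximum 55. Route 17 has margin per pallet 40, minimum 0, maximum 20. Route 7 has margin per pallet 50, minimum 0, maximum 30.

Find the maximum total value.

23750

Meeting every minimum uses 0+0+10+15+0+0 = 25 pallets, leaving 200.
Highest margin per pallet first: Route 22 190 > Route 8 100 > Route 29 70 > Route 7 50 > Route 17 40 > Route 1 30.
Route 22 takes 40 more to reach its cap of 55 → 160 left.
Give Route 8 80 more to hit its cap of 80 → 80 left.
Route 29: +50 to 50 (cap) → 30 left.
Route 7 takes 30 more to reach its cap of 30 → 0 left.
Total = 100×80 + 70×50 + 30×10 + 190×55 + 50×30 = 23750.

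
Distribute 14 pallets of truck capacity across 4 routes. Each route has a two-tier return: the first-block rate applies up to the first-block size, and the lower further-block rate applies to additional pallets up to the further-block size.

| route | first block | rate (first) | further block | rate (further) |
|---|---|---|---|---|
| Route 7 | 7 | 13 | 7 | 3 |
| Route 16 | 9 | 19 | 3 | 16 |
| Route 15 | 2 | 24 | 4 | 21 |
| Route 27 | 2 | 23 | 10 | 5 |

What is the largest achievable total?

292

Treat each block as its own option and order by rate: Route 15/first 24 > Route 27/first 23 > Route 15/second 21 > Route 16/first 19 > Route 16/second 16 > Route 7/first 13 > Route 27/second 5 > Route 7/second 3.
Fill Route 15 first block (2 at 24) → 12 left.
Route 27/first (23): +2 → 10 left.
Route 15/second (21): +4 → 6 left.
6 remain; put them into Route 16 first at 19.
Total = 24×2 + 23×2 + 21×4 + 19×6 = 292.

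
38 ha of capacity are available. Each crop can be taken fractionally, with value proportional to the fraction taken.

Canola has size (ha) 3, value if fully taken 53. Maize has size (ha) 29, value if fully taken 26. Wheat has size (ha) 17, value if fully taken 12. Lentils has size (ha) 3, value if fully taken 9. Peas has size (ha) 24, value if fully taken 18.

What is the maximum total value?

Sort by value density: Canola 53/3≈17.7, Lentils 9/3≈3, Maize 26/29≈0.897, Peas 18/24≈0.75, Wheat 12/17≈0.706.
Take all of Canola (3 ha, value 53) → 35 ha left.
Lentils: take in full, 3 ha for value 9 → 32 left.
All 29 ha of Maize fit (value 26) → 3 remain.
3 ha left: a 3/24 share of Peas gives 18×3/24 = 2.25.
Total value = 90.25.

90.25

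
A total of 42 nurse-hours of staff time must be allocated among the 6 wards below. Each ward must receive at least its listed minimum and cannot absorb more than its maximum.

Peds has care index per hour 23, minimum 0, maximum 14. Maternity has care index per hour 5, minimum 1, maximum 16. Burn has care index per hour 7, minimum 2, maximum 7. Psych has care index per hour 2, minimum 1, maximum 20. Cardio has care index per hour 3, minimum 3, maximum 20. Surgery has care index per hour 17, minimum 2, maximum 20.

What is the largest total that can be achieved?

699

Meeting every minimum uses 0+1+2+1+3+2 = 9 nurse-hours, leaving 33.
Highest care index per hour first: Peds 23 > Surgery 17 > Burn 7 > Maternity 5 > Cardio 3 > Psych 2.
Give Peds 14 more to hit its cap of 14 ; 19 left.
Give Surgery 18 more to hit its cap of 20 ; 1 left.
Burn has room for 5 more but only 1 remain, so it gets 3.
Total = 23×14 + 5×1 + 7×3 + 2×1 + 3×3 + 17×20 = 699.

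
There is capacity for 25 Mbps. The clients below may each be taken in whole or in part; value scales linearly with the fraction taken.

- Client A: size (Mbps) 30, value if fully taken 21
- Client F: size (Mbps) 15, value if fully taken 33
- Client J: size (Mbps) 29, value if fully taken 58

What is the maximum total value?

Rank by value-to-size ratio: Client F 33/15≈2.2, Client J 58/29≈2, Client A 21/30≈0.7.
Take all of Client F (15 Mbps, value 33) ; 10 Mbps left.
Only 10 Mbps remain; take 10/29 of Client J for value 58×10/29 = 20.
Total value = 53.

53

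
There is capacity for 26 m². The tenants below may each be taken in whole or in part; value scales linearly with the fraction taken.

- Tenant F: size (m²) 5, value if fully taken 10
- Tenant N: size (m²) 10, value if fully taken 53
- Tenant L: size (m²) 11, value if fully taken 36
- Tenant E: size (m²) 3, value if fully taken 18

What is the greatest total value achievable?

Rank by value-to-size ratio: Tenant E 18/3≈6, Tenant N 53/10≈5.3, Tenant L 36/11≈3.27, Tenant F 10/5≈2.
Take all of Tenant E (3 m², value 18) ; 23 m² left.
Take all of Tenant N (10 m², value 53) ; 13 m² left.
Take all of Tenant L (11 m², value 36) ; 2 m² left.
Only 2 m² remain; take 2/5 of Tenant F for value 10×2/5 = 4.
Total value = 111.

111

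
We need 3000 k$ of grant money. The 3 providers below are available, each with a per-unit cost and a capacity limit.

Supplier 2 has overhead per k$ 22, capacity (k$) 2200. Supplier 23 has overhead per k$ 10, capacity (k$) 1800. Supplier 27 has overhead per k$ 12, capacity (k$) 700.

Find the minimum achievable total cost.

Fill from the cheapest provider first.
Supplier 23 at 10: take all 1800 k$ ; 1200 still needed.
Supplier 27 (12): use full 700 ; 500 k$ to go.
Supplier 2 at 22: take 500 of its 2200 ; requirement met.
Cost = 1800×10 + 700×12 + 500×22 = 37400.

37400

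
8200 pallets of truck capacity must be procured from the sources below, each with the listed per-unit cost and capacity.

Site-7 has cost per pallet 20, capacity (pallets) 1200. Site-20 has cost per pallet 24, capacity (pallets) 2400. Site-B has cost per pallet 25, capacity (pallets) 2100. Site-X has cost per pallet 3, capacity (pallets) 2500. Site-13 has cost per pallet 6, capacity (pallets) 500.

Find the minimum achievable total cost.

Cheapest first:
Site-X (3): use full 2500 ; 5700 pallets to go.
Take 500 from Site-13 at 6 ; need 5200 more.
Site-7 at 20: take all 1200 pallets ; 4000 still needed.
Take 2400 from Site-20 at 24 ; need 1600 more.
Site-B (25): take the remaining 1600 ; done.
Cost = 2500×3 + 500×6 + 1200×20 + 2400×24 + 1600×25 = 132100.

132100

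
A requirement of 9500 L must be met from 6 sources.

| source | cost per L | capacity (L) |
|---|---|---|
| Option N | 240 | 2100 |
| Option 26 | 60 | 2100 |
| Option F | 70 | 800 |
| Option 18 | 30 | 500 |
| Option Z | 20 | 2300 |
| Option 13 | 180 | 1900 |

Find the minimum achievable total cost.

1041000

Cheapest first:
Option Z at 20: take all 2300 L — 7200 still needed.
Option 18 (30): use full 500 — 6700 L to go.
Option 26 (60): use full 2100 — 4600 L to go.
Take 800 from Option F at 70 — need 3800 more.
Take 1900 from Option 13 at 180 — need 1900 more.
Option N (240): take the remaining 1900 — done.
Cost = 2300×20 + 500×30 + 2100×60 + 800×70 + 1900×180 + 1900×240 = 1041000.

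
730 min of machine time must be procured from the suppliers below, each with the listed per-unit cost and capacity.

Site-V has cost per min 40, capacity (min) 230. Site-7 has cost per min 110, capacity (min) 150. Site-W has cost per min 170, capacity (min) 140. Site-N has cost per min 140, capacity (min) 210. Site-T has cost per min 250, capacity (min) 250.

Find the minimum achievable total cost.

78900

Fill from the cheapest supplier first.
Site-V (40): use full 230 → 500 min to go.
Site-7 (110): use full 150 → 350 min to go.
Take 210 from Site-N at 140 → need 140 more.
Take 140 from Site-W at 170 → need 0 more.
Site-T: unused.
Cost = 230×40 + 150×110 + 210×140 + 140×170 = 78900.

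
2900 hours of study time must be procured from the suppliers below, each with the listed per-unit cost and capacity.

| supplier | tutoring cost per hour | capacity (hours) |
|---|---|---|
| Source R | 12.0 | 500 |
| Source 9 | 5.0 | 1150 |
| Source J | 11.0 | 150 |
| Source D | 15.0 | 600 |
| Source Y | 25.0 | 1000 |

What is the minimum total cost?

Cheapest first:
Source 9 at 5.0: take all 1150 hours ; 1750 still needed.
Source J (11.0): use full 150 ; 1600 hours to go.
Source R (12.0): use full 500 ; 1100 hours to go.
Take 600 from Source D at 15.0 ; need 500 more.
Source Y at 25.0: take 500 of its 1000 ; requirement met.
Cost = 1150×5.0 + 150×11.0 + 500×12.0 + 600×15.0 + 500×25.0 = 34900.

34900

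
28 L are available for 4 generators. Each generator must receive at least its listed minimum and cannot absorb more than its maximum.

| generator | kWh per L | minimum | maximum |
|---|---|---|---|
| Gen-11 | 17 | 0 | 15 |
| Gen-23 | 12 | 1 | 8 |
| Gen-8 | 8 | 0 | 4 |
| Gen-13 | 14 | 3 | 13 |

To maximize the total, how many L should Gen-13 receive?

12

Meeting every minimum uses 0+1+0+3 = 4 L, leaving 24.
Highest kWh per L first: Gen-11 17 > Gen-13 14 > Gen-23 12 > Gen-8 8.
Gen-11: +15 to 15 (cap) — 9 left.
Gen-13: +9 (room for 10) → 12. Pool exhausted.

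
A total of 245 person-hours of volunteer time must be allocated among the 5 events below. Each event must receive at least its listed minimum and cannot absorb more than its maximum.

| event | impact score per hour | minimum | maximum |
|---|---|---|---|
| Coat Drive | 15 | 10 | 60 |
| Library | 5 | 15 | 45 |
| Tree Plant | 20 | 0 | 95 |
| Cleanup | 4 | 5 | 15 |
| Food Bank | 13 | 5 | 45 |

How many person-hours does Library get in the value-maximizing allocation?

Meeting every minimum uses 10+15+0+5+5 = 35 person-hours, leaving 210.
Order the events by impact score per hour: Tree Plant 20 > Coat Drive 15 > Food Bank 13 > Library 5 > Cleanup 4.
Give Tree Plant 95 more to hit its cap of 95 ; 115 left.
Coat Drive: +50 to 60 (cap) ; 65 left.
Give Food Bank 40 more to hit its cap of 45 ; 25 left.
Library has room for 30 more but only 25 remain, so it gets 40.

40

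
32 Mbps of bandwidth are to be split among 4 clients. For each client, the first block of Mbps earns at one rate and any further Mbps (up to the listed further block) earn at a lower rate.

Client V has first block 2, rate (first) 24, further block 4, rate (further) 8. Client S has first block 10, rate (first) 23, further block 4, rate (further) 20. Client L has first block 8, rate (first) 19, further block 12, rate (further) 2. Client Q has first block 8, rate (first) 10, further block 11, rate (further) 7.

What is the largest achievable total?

590

Rank every tier by rate: Client V/first 24 > Client S/first 23 > Client S/second 20 > Client L/first 19 > Client Q/first 10 > Client V/second 8 > Client Q/second 7 > Client L/second 2.
Client V first at 24: fill all 2 → 30 left.
Client S first at 23: fill all 10 → 20 left.
Client S second at 20: fill all 4 → 16 left.
Client L/first (19): +8 → 8 left.
Fill Client Q first block (8 at 10) → 0 left.
Total = 24×2 + 23×10 + 20×4 + 19×8 + 10×8 = 590.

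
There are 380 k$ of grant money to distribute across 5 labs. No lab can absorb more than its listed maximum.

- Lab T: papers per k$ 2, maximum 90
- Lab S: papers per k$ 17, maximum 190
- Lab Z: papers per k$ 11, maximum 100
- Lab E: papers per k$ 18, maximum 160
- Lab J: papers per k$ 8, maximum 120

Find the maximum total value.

Rank by papers per k$: Lab E 18 > Lab S 17 > Lab Z 11 > Lab J 8 > Lab T 2.
Lab E: +160 to 160 (cap) ; 220 left.
Lab S takes 190 to reach its cap of 190 ; 30 left.
Only 30 left; Lab Z takes them to reach 30.
Total = 17×190 + 11×30 + 18×160 = 6440.

6440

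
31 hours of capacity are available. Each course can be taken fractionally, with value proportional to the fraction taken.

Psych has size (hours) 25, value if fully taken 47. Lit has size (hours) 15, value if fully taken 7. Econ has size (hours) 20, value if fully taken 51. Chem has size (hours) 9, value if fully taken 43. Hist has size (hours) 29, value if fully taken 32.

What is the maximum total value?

Rank by value-to-size ratio: Chem 43/9≈4.78, Econ 51/20≈2.55, Psych 47/25≈1.88, Hist 32/29≈1.1, Lit 7/15≈0.467.
Take all of Chem (9 hours, value 43) → 22 hours left.
Take all of Econ (20 hours, value 51) → 2 hours left.
Fill the last 2 hours with part of Psych: 2/25 of it earns 3.76.
Total value = 97.76.

97.76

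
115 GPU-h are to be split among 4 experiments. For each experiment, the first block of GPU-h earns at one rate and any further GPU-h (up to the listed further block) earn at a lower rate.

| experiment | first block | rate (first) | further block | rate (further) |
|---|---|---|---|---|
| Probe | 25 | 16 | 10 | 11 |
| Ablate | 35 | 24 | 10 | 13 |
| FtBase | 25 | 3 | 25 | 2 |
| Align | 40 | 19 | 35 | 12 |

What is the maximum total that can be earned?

Treat each block as its own option and order by rate: Ablate/tier1 24 > Align/tier1 19 > Probe/tier1 16 > Ablate/tier2 13 > Align/tier2 12 > Probe/tier2 11 > FtBase/tier1 3 > FtBase/tier2 2.
Fill Ablate tier1 block (35 at 24) ; 80 left.
Align/tier1 (19): +40 ; 40 left.
Probe/tier1 (16): +25 ; 15 left.
Ablate tier2 at 13: fill all 10 ; 5 left.
5 remain; put them into Align tier2 at 12.
Total = 24×35 + 19×40 + 16×25 + 13×10 + 12×5 = 2190.

2190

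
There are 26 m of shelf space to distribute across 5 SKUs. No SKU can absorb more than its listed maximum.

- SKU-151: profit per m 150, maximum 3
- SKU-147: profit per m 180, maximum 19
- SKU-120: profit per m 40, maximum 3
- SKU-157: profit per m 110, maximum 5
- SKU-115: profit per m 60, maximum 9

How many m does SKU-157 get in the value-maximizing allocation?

4

Highest profit per m first: SKU-147 180 > SKU-151 150 > SKU-157 110 > SKU-115 60 > SKU-120 40.
Give SKU-147 19 to hit its cap of 19 → 7 left.
Give SKU-151 3 to hit its cap of 3 → 4 left.
Only 4 left; SKU-157 takes them to reach 4.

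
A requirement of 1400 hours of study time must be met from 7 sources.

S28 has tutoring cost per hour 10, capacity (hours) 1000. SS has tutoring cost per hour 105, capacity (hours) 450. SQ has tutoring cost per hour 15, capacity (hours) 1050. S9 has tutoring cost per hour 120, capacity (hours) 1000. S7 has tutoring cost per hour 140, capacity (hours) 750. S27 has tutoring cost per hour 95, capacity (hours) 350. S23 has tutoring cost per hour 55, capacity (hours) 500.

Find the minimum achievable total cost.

16000

Use sources in increasing cost order.
S28 at 10: take all 1000 hours ; 400 still needed.
Take 400 from SQ at 15 to finish.
S23, S27, SS, S9, S7: unused.
Cost = 1000×10 + 400×15 = 16000.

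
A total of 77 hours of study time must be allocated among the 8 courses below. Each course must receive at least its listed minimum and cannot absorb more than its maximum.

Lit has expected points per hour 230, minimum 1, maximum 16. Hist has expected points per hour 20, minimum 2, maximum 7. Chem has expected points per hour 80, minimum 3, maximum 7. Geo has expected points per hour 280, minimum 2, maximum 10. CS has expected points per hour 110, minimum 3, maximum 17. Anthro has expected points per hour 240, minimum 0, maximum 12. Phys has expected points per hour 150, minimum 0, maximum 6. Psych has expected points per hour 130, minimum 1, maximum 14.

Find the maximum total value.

13900

Meeting every minimum uses 1+2+3+2+3+0+0+1 = 12 hours, leaving 65.
Order the courses by expected points per hour: Geo 280 > Anthro 240 > Lit 230 > Phys 150 > Psych 130 > CS 110 > Chem 80 > Hist 20.
Geo: +8 to 10 (cap) → 57 left.
Anthro: +12 to 12 (cap) → 45 left.
Lit takes 15 more to reach its cap of 16 → 30 left.
Phys: +6 to 6 (cap) → 24 left.
Psych: +13 to 14 (cap) → 11 left.
CS has room for 14 more but only 11 remain, so it gets 14.
Total = 230×16 + 20×2 + 80×3 + 280×10 + 110×14 + 240×12 + 150×6 + 130×14 = 13900.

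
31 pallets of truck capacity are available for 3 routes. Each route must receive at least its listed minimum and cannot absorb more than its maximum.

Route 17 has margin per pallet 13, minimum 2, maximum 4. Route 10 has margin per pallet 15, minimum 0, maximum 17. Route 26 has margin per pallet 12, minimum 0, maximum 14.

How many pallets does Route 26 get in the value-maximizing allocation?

Meeting every minimum uses 2+0+0 = 2 pallets, leaving 29.
Order the routes by margin per pallet: Route 10 15 > Route 17 13 > Route 26 12.
Give Route 10 17 more to hit its cap of 17 → 12 left.
Route 17 takes 2 more to reach its cap of 4 → 10 left.
Only 10 left; Route 26 takes them to reach 10.

10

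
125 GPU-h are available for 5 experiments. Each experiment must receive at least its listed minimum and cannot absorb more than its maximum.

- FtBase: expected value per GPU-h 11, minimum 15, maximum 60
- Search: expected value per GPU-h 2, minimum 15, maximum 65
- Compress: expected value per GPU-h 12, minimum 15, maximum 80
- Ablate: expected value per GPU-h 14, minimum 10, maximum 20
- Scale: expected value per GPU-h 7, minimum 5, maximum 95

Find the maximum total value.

Meeting every minimum uses 15+15+15+10+5 = 60 GPU-h, leaving 65.
Order the experiments by expected value per GPU-h: Ablate 14 > Compress 12 > FtBase 11 > Scale 7 > Search 2.
Ablate takes 10 more to reach its cap of 20 — 55 left.
Only 55 left; Compress takes them to reach 70.
Total = 11×15 + 2×15 + 12×70 + 14×20 + 7×5 = 1350.

1350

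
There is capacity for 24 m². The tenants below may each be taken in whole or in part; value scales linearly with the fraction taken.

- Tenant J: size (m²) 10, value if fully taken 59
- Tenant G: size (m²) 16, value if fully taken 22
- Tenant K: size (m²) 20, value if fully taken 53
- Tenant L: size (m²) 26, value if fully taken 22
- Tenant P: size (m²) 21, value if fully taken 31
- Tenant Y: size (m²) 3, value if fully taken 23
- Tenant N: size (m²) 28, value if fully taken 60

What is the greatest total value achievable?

111.15

Rank by value-to-size ratio: Tenant Y 23/3≈7.67, Tenant J 59/10≈5.9, Tenant K 53/20≈2.65, Tenant N 60/28≈2.14, Tenant P 31/21≈1.48, Tenant G 22/16≈1.38, Tenant L 22/26≈0.846.
Tenant Y: take in full, 3 m² for value 23 ; 21 left.
All 10 m² of Tenant J fit (value 59) ; 11 remain.
Only 11 m² remain; take 11/20 of Tenant K for value 53×11/20 = 29.15.
Total value = 111.15.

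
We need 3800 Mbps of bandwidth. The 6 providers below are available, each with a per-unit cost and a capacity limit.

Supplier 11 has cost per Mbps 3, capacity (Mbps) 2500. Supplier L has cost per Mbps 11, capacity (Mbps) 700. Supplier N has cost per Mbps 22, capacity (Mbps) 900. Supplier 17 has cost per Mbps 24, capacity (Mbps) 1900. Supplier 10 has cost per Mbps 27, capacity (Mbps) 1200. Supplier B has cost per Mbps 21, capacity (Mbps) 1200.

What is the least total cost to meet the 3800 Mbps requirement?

Fill from the cheapest provider first.
Supplier 11 (3): use full 2500 ; 1300 Mbps to go.
Supplier L at 11: take all 700 Mbps ; 600 still needed.
Supplier B (21): take the remaining 600 ; done.
Supplier N, Supplier 17, Supplier 10: unused.
Cost = 2500×3 + 700×11 + 600×21 = 27800.

27800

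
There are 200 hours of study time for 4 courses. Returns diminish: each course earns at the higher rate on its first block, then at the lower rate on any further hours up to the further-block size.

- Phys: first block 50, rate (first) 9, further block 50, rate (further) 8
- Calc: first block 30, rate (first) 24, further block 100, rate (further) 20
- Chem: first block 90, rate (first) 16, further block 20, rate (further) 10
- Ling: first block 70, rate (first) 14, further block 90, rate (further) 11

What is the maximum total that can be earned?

3840

Rank every tier by rate: Calc/first 24 > Calc/second 20 > Chem/first 16 > Ling/first 14 > Ling/second 11 > Chem/second 10 > Phys/first 9 > Phys/second 8.
Calc first at 24: fill all 30 → 170 left.
Calc/second (20): +100 → 70 left.
Chem/first: +70 of 90 at 16; pool empty.
Total = 24×30 + 20×100 + 16×70 = 3840.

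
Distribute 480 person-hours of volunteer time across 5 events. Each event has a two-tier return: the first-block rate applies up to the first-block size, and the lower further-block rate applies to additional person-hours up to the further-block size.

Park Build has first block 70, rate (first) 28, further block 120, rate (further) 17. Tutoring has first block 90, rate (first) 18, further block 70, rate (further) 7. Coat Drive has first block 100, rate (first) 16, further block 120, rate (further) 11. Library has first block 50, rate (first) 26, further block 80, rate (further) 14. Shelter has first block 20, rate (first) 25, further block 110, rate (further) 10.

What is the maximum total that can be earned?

9440

Treat each block as its own option and order by rate: Park Build/T1 28 > Library/T1 26 > Shelter/T1 25 > Tutoring/T1 18 > Park Build/T2 17 > Coat Drive/T1 16 > Library/T2 14 > Coat Drive/T2 11 > Shelter/T2 10 > Tutoring/T2 7.
Park Build T1 at 28: fill all 70 — 410 left.
Library T1 at 26: fill all 50 — 360 left.
Shelter T1 at 25: fill all 20 — 340 left.
Fill Tutoring T1 block (90 at 18) — 250 left.
Park Build/T2 (17): +120 — 130 left.
Coat Drive/T1 (16): +100 — 30 left.
30 remain; put them into Library T2 at 14.
Total = 28×70 + 26×50 + 25×20 + 18×90 + 17×120 + 16×100 + 14×30 = 9440.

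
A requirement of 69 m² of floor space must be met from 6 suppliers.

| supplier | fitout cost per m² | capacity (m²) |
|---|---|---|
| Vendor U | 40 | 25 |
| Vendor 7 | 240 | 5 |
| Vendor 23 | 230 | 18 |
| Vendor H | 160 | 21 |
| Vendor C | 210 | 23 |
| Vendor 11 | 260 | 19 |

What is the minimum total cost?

9190

Fill from the cheapest supplier first.
Vendor U at 40: take all 25 m² → 44 still needed.
Vendor H (160): use full 21 → 23 m² to go.
Take 23 from Vendor C at 210 → need 0 more.
Vendor 23, Vendor 7, Vendor 11: unused.
Cost = 25×40 + 21×160 + 23×210 = 9190.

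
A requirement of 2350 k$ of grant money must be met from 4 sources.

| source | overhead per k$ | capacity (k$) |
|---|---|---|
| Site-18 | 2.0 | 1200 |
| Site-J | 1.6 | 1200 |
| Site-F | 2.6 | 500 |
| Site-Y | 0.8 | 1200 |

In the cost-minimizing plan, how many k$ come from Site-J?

1150

Fill from the cheapest source first.
Site-Y at 0.8: take all 1200 k$ — 1150 still needed.
Site-J at 1.6: take 1150 of its 1200 — requirement met.
Site-18, Site-F: unused.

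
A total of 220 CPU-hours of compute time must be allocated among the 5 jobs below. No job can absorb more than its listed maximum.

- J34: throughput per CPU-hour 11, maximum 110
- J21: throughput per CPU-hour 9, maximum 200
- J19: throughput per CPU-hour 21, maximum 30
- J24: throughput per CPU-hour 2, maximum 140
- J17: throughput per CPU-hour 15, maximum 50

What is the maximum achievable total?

Highest throughput per CPU-hour first: J19 21 > J17 15 > J34 11 > J21 9 > J24 2.
J19 takes 30 to reach its cap of 30 → 190 left.
J17 takes 50 to reach its cap of 50 → 140 left.
J34: +110 to 110 (cap) → 30 left.
J21: +30 (room for 200) → 30. Pool exhausted.
Total = 11×110 + 9×30 + 21×30 + 15×50 = 2860.

2860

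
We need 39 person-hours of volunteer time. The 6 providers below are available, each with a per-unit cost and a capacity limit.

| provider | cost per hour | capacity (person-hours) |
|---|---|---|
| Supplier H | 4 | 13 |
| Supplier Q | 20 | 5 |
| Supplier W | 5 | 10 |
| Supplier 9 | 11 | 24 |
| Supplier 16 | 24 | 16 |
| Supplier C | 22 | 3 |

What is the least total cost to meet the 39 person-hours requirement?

278

Cheapest first:
Supplier H (4): use full 13 ; 26 person-hours to go.
Supplier W (5): use full 10 ; 16 person-hours to go.
Supplier 9 (11): take the remaining 16 ; done.
Supplier Q, Supplier C, Supplier 16: unused.
Cost = 13×4 + 10×5 + 16×11 = 278.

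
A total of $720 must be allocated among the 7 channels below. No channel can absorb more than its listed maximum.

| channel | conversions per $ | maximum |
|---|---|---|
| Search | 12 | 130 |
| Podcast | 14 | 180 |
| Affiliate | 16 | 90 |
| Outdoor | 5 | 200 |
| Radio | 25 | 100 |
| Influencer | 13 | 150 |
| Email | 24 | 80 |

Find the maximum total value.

11770

Highest conversions per $ first: Radio 25 > Email 24 > Affiliate 16 > Podcast 14 > Influencer 13 > Search 12 > Outdoor 5.
Radio: +100 to 100 (cap) ; 620 left.
Email: +80 to 80 (cap) ; 540 left.
Affiliate: +90 to 90 (cap) ; 450 left.
Podcast: +180 to 180 (cap) ; 270 left.
Influencer takes 150 to reach its cap of 150 ; 120 left.
Only 120 left; Search takes them to reach 120.
Total = 12×120 + 14×180 + 16×90 + 25×100 + 13×150 + 24×80 = 11770.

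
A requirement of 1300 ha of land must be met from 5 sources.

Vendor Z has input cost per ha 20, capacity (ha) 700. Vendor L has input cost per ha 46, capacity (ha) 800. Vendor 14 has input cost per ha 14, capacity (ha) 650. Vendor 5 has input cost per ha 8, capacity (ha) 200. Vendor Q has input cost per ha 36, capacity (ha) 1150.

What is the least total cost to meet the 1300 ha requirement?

Use sources in increasing cost order.
Vendor 5 at 8: take all 200 ha → 1100 still needed.
Take 650 from Vendor 14 at 14 → need 450 more.
Vendor Z at 20: take 450 of its 700 → requirement met.
Vendor Q, Vendor L: unused.
Cost = 200×8 + 650×14 + 450×20 = 19700.

19700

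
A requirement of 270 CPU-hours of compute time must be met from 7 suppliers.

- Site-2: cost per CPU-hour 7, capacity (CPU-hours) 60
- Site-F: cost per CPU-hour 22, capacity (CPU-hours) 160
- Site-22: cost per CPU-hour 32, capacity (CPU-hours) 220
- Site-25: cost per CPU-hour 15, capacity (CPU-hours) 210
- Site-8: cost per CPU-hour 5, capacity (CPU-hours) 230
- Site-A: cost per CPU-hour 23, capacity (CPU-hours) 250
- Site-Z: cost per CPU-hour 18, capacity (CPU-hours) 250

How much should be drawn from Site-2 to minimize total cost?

40

Fill from the cheapest supplier first.
Take 230 from Site-8 at 5 ; need 40 more.
Site-2 (7): take the remaining 40 ; done.
Site-25, Site-Z, Site-F, Site-A, Site-22: unused.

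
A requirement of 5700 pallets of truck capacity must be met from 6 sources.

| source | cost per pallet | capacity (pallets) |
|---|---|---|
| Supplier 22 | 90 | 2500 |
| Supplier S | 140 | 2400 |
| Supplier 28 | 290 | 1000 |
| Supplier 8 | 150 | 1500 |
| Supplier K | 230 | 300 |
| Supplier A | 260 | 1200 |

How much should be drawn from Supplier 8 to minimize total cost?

Cheapest first:
Supplier 22 (90): use full 2500 → 3200 pallets to go.
Supplier S at 140: take all 2400 pallets → 800 still needed.
Supplier 8 (150): take the remaining 800 → done.
Supplier K, Supplier A, Supplier 28: unused.

800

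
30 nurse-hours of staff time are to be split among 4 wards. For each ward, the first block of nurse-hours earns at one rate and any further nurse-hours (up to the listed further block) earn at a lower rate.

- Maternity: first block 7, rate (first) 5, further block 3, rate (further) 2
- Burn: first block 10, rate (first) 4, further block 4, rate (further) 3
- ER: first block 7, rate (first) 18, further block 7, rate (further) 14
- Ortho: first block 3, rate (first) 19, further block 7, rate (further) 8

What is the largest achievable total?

367

Treat each block as its own option and order by rate: Ortho/tier1 19 > ER/tier1 18 > ER/tier2 14 > Ortho/tier2 8 > Maternity/tier1 5 > Burn/tier1 4 > Burn/tier2 3 > Maternity/tier2 2.
Ortho tier1 at 19: fill all 3 → 27 left.
ER tier1 at 18: fill all 7 → 20 left.
Fill ER tier2 block (7 at 14) → 13 left.
Ortho/tier2 (8): +7 → 6 left.
Maternity/tier1: +6 of 7 at 5; pool empty.
Total = 19×3 + 18×7 + 14×7 + 8×7 + 5×6 = 367.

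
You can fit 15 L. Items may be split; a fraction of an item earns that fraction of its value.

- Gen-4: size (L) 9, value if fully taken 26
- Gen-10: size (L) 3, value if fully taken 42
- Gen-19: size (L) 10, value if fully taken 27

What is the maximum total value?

76.1

Sort by value density: Gen-10 42/3≈14, Gen-4 26/9≈2.89, Gen-19 27/10≈2.7.
Take all of Gen-10 (3 L, value 42) ; 12 L left.
All 9 L of Gen-4 fit (value 26) ; 3 remain.
3 L left: a 3/10 share of Gen-19 gives 27×3/10 = 8.1.
Total value = 76.1.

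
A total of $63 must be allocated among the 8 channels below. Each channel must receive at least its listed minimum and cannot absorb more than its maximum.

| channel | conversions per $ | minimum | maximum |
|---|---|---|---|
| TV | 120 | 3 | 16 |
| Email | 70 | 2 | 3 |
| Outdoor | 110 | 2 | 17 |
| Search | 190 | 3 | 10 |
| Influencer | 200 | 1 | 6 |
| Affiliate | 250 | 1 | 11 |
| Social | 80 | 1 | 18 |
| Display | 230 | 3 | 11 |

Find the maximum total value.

11180

Meeting every minimum uses 3+2+2+3+1+1+1+3 = 16 $, leaving 47.
Highest conversions per $ first: Affiliate 250 > Display 230 > Influencer 200 > Search 190 > TV 120 > Outdoor 110 > Social 80 > Email 70.
Affiliate: +10 to 11 (cap) ; 37 left.
Give Display 8 more to hit its cap of 11 ; 29 left.
Influencer: +5 to 6 (cap) ; 24 left.
Give Search 7 more to hit its cap of 10 ; 17 left.
TV: +13 to 16 (cap) ; 4 left.
Outdoor has room for 15 more but only 4 remain, so it gets 6.
Total = 120×16 + 70×2 + 110×6 + 190×10 + 200×6 + 250×11 + 80×1 + 230×11 = 11180.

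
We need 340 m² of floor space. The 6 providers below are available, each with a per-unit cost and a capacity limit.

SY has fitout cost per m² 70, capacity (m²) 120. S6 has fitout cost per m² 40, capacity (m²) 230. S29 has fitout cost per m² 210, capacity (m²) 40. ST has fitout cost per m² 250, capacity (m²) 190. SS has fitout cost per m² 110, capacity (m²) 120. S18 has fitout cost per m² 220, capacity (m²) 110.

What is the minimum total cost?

Use providers in increasing cost order.
S6 at 40: take all 230 m² → 110 still needed.
SY at 70: take 110 of its 120 → requirement met.
SS, S29, S18, ST: unused.
Cost = 230×40 + 110×70 = 16900.

16900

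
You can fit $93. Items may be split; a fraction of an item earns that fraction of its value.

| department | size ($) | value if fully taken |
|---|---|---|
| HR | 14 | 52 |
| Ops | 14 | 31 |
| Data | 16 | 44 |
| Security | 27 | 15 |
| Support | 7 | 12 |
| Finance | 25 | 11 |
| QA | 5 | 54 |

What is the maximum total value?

Best value per unit of size first: QA 54/5≈10.8, HR 52/14≈3.71, Data 44/16≈2.75, Ops 31/14≈2.21, Support 12/7≈1.71, Security 15/27≈0.556, Finance 11/25≈0.44.
All 5 $ of QA fit (value 54) → 88 remain.
All 14 $ of HR fit (value 52) → 74 remain.
Take all of Data (16 $, value 44) → 58 $ left.
Take all of Ops (14 $, value 31) → 44 $ left.
Take all of Support (7 $, value 12) → 37 $ left.
All 27 $ of Security fit (value 15) → 10 remain.
Fill the last 10 $ with part of Finance: 10/25 of it earns 4.4.
Total value = 212.4.

212.4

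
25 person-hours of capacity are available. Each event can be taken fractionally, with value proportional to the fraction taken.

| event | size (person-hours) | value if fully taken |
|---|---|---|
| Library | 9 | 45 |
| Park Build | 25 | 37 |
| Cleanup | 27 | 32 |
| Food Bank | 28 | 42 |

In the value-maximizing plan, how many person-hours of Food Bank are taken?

16

Rank by value-to-size ratio: Library 45/9≈5, Food Bank 42/28≈1.5, Park Build 37/25≈1.48, Cleanup 32/27≈1.19.
All 9 person-hours of Library fit (value 45) ; 16 remain.
16 person-hours left: a 16/28 share of Food Bank gives 42×16/28 = 24.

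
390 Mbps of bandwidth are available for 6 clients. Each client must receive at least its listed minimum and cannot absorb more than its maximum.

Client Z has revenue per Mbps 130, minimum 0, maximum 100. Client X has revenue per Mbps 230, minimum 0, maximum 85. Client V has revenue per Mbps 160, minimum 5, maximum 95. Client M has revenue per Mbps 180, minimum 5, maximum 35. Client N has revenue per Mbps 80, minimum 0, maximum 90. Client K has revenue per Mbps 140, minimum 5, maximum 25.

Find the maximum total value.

61550

Meeting every minimum uses 0+0+5+5+0+5 = 15 Mbps, leaving 375.
Highest revenue per Mbps first: Client X 230 > Client M 180 > Client V 160 > Client K 140 > Client Z 130 > Client N 80.
Client X takes 85 more to reach its cap of 85 → 290 left.
Client M takes 30 more to reach its cap of 35 → 260 left.
Client V takes 90 more to reach its cap of 95 → 170 left.
Client K: +20 to 25 (cap) → 150 left.
Client Z takes 100 more to reach its cap of 100 → 50 left.
Client N: +50 (room for 90) → 50. Pool exhausted.
Total = 130×100 + 230×85 + 160×95 + 180×35 + 80×50 + 140×25 = 61550.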